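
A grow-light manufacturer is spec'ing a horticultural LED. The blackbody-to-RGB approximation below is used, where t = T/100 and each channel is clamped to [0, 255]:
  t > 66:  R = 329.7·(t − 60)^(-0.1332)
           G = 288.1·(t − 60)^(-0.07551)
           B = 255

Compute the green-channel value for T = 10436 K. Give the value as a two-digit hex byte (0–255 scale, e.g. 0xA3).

0xD8

t = 10436/100 = 104.36; the t > 66 branch applies.
G = 288.1·(104.36 − 60)^(-0.07551) = 288.1·44.36^(-0.07551) = 288.1·0.75099 = 216.361.
Rounded: 216; in hex, 0xD8.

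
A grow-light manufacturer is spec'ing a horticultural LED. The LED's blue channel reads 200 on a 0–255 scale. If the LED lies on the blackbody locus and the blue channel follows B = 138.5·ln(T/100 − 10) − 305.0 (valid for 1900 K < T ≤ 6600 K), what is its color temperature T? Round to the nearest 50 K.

4850 K

ln(t − 10) = (200 + 305.0) / 138.5 = 3.6462.
t − 10 = e^3.6462 = 38.329, so t = 48.329.
T = 100·t = 4833 K → 4850 K to the nearest 50 K.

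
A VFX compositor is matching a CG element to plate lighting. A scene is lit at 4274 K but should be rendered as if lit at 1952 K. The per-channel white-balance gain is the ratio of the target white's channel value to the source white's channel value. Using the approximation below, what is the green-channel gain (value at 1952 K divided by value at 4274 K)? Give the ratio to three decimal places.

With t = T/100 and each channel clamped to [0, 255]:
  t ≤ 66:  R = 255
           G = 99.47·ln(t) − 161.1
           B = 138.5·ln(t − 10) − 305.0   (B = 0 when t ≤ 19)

0.633

At 4274 K (t = 42.74):
  G = 99.47·ln 42.74 − 161.1 = 99.47·3.7551 − 161.1 = 212.423.
At 1952 K (t = 19.52):
  G = 99.47·ln 19.52 − 161.1 = 99.47·2.9714 − 161.1 = 134.469.
Gain = 134.469 / 212.423 = 0.6330 → 0.633.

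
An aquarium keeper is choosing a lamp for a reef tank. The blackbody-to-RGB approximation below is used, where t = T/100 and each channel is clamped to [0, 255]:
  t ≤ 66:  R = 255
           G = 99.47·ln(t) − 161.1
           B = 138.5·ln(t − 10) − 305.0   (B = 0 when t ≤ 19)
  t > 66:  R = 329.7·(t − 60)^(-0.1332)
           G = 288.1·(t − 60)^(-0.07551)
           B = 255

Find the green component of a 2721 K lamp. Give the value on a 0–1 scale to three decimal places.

0.657

t = 2721/100 = 27.21; the t ≤ 66 branch applies.
G = 99.47·ln 27.21 − 161.1 = 99.47·3.3036 − 161.1 = 167.508.
On a 0–1 scale: 167.508/255 = 0.6569 → 0.657.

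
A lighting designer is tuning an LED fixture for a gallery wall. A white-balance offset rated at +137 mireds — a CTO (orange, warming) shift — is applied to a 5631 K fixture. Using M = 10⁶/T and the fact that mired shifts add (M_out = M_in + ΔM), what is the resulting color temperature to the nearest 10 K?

M_in = 10⁶/5631 = 177.59 mireds.
M_out = 177.59 + (+137) = 314.59 mireds.
T_out = 10⁶/314.59 = 3178.8 K → 3180 K.

3180 K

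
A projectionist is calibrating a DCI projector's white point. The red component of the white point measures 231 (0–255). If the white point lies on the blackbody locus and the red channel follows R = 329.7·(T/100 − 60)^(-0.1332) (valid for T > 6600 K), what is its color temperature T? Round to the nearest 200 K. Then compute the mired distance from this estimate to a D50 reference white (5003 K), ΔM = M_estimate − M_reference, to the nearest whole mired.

-65 mireds

(t − 60)^(-0.1332) = 231/329.7 = 0.70064.
t − 60 = 0.70064^(1/-0.1332) = 0.70064^(-7.508) = 14.453, so t = 74.453.
T = 100·t = 7445 K → 7400 K to the nearest 200 K.
M_estimate = 10⁶/7400 = 135.14; M_reference = 10⁶/5003 = 199.88.
ΔM = 135.14 − 199.88 = -64.74 → -65 mireds.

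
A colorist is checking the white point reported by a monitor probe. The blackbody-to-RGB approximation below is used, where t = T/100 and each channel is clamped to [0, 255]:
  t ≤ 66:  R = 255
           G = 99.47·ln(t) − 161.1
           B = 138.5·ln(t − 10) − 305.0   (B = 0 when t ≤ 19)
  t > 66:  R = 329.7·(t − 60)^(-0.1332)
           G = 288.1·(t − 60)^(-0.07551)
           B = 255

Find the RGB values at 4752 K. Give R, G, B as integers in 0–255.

R=255, G=223, B=197

t = 4752/100 = 47.52; the t ≤ 66 branch applies.
R = 255 by definition for t ≤ 66.
G = 99.47·ln 47.52 − 161.1 = 99.47·3.8612 − 161.1 = 222.969.
B = 138.5·ln(47.52 − 10) − 305.0 = 138.5·ln 37.52 − 305.0 = 138.5·3.6249 − 305.0 = 197.045.
Rounded: (255, 223, 197).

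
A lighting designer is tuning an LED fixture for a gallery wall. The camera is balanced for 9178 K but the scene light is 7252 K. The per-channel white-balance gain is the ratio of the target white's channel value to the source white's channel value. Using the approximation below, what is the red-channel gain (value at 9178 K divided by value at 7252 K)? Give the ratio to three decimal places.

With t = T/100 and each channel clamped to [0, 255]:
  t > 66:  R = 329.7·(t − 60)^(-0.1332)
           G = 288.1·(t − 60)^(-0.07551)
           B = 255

At 7252 K (t = 72.52):
  R = 329.7·(72.52 − 60)^(-0.1332) = 329.7·12.52^(-0.1332) = 329.7·0.71417 = 235.460.
At 9178 K (t = 91.78):
  R = 329.7·(91.78 − 60)^(-0.1332) = 329.7·31.78^(-0.1332) = 329.7·0.63083 = 207.985.
Gain = 207.985 / 235.460 = 0.8833 → 0.883.

0.883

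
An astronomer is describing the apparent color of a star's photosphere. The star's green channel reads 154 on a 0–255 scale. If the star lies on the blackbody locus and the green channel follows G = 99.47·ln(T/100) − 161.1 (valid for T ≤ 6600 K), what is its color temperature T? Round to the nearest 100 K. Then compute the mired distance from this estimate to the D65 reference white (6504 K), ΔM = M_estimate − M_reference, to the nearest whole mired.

ln t = (154 + 161.1) / 99.47 = 3.1678.
t = e^3.1678 = 23.755.
T = 100·t = 2375 K → 2400 K to the nearest 100 K.
M_estimate = 10⁶/2400 = 416.67; M_reference = 10⁶/6504 = 153.75.
ΔM = 416.67 − 153.75 = 262.92 → +263 mireds.

+263 mireds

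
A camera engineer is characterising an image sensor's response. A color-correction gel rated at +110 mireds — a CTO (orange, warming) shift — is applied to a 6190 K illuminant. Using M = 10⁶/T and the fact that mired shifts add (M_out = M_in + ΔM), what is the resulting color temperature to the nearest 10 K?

3680 K

M_in = 10⁶/6190 = 161.55 mireds.
M_out = 161.55 + (+110) = 271.55 mireds.
T_out = 10⁶/271.55 = 3682.6 K → 3680 K.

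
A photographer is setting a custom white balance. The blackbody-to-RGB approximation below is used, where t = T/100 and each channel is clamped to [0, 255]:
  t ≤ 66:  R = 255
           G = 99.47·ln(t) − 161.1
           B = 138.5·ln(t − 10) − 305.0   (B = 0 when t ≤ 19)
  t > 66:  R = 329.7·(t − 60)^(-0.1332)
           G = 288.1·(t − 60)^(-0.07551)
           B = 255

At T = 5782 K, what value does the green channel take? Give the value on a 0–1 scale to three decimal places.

0.951

t = 5782/100 = 57.82; the t ≤ 66 branch applies.
G = 99.47·ln 57.82 − 161.1 = 99.47·4.0573 − 161.1 = 242.483.
On a 0–1 scale: 242.483/255 = 0.9509 → 0.951.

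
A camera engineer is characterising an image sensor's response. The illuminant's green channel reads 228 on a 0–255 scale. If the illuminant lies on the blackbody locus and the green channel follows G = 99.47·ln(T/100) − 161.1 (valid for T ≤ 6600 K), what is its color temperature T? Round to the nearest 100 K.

ln t = (228 + 161.1) / 99.47 = 3.9117.
t = e^3.9117 = 49.985.
T = 100·t = 4999 K → 5000 K to the nearest 100 K.

5000 K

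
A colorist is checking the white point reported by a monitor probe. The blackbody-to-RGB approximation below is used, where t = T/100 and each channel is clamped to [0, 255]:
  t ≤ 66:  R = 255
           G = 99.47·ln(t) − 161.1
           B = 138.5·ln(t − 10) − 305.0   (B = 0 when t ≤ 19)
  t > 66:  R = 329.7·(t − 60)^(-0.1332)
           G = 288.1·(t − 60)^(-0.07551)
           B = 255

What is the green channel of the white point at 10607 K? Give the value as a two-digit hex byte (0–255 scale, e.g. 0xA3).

0xD8

t = 10607/100 = 106.07; the t > 66 branch applies.
G = 288.1·(106.07 − 60)^(-0.07551) = 288.1·46.07^(-0.07551) = 288.1·0.74885 = 215.744.
Rounded: 216; in hex, 0xD8.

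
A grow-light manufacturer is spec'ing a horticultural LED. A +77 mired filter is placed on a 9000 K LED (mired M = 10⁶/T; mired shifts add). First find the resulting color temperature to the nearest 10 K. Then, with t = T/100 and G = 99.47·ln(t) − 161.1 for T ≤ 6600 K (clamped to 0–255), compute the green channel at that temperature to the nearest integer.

234

M_in = 10⁶/9000 = 111.11; M_out = 111.11 + (+77) = 188.11.
T_out = 10⁶/188.11 = 5316.0 K → 5320 K; t = 53.2.
G = 99.47·ln 53.2 − 161.1 = 99.47·3.9741 − 161.1 = 234.200.
Rounded: 234.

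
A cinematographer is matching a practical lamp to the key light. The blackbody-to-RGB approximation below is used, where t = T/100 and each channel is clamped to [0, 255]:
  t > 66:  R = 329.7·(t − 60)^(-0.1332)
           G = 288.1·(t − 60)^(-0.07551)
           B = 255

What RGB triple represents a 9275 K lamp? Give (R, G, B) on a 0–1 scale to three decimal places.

(0.812, 0.868, 1.000)

t = 9275/100 = 92.75; the t > 66 branch applies.
R = 329.7·(92.75 − 60)^(-0.1332) = 329.7·32.75^(-0.1332) = 329.7·0.62831 = 207.154.
G = 288.1·(92.75 − 60)^(-0.07551) = 288.1·32.75^(-0.07551) = 288.1·0.76840 = 221.376.
B = 255 by definition for t > 66.
Dividing each by 255: (0.8124, 0.8681, 1.0000) → (0.812, 0.868, 1.000).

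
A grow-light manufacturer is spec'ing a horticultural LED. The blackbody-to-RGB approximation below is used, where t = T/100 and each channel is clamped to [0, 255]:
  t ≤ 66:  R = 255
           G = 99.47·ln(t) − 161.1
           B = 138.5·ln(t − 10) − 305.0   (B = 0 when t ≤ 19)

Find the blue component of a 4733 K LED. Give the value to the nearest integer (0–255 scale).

t = 4733/100 = 47.33; the t ≤ 66 branch applies.
B = 138.5·ln(47.33 − 10) − 305.0 = 138.5·ln 37.33 − 305.0 = 138.5·3.6198 − 305.0 = 196.342.
Rounded: 196.

196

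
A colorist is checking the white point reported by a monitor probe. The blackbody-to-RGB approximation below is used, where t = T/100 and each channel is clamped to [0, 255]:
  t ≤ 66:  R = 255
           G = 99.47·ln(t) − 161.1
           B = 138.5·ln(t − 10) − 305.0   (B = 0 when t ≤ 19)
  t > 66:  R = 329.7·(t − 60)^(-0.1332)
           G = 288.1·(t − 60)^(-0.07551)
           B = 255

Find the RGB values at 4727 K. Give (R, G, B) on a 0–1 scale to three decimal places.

(1.000, 0.872, 0.769)

t = 4727/100 = 47.27; the t ≤ 66 branch applies.
R = 255 by definition for t ≤ 66.
G = 99.47·ln 47.27 − 161.1 = 99.47·3.8559 − 161.1 = 222.444.
B = 138.5·ln(47.27 − 10) − 305.0 = 138.5·ln 37.27 − 305.0 = 138.5·3.6182 − 305.0 = 196.119.
Dividing each by 255: (1.0000, 0.8723, 0.7691) → (1.000, 0.872, 0.769).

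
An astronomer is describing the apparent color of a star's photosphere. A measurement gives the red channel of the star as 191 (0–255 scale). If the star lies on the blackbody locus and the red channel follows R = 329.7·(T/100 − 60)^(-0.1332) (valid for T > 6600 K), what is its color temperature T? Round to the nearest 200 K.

(t − 60)^(-0.1332) = 191/329.7 = 0.57931.
t − 60 = 0.57931^(1/-0.1332) = 0.57931^(-7.508) = 60.245, so t = 120.245.
T = 100·t = 12025 K → 12000 K to the nearest 200 K.

12000 K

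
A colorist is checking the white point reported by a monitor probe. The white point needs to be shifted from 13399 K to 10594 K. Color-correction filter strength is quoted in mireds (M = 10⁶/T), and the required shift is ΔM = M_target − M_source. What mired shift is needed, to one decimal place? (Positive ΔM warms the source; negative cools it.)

M_source = 10⁶/13399 = 74.632; M_target = 10⁶/10594 = 94.393.
ΔM = 94.393 − 74.632 = 19.761 → +19.8 mireds, a warming shift.

+19.8 mireds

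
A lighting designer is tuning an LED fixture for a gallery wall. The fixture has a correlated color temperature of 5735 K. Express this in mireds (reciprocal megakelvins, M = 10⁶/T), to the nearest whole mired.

M = 10⁶ / 5735 = 174.368 → 174 mireds.

174 mireds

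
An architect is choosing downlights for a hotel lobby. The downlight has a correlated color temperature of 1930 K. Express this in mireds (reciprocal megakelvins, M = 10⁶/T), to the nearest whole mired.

518 mireds

M = 10⁶ / 1930 = 518.135 → 518 mireds.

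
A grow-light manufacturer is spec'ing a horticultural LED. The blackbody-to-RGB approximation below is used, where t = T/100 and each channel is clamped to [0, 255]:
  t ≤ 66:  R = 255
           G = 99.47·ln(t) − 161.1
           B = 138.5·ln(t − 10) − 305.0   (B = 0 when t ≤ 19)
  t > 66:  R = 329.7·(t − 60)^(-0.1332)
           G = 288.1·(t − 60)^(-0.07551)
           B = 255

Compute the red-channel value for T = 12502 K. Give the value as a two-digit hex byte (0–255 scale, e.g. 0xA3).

t = 12502/100 = 125.02; the t > 66 branch applies.
R = 329.7·(125.02 − 60)^(-0.1332) = 329.7·65.02^(-0.1332) = 329.7·0.57346 = 189.069.
Rounded: 189; in hex, 0xBD.

0xBD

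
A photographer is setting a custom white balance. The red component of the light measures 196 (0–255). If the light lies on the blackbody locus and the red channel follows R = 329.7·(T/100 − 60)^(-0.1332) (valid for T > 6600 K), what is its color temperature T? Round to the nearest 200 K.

11000 K

(t − 60)^(-0.1332) = 196/329.7 = 0.59448.
t − 60 = 0.59448^(1/-0.1332) = 0.59448^(-7.508) = 49.621, so t = 109.621.
T = 100·t = 10962 K → 11000 K to the nearest 200 K.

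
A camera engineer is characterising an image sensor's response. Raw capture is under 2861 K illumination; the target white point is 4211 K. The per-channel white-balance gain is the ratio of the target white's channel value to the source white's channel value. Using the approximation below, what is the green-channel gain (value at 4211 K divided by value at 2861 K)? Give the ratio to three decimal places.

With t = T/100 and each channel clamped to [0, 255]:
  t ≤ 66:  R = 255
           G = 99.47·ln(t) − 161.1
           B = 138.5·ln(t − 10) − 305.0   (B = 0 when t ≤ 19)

At 2861 K (t = 28.61):
  G = 99.47·ln 28.61 − 161.1 = 99.47·3.3538 − 161.1 = 172.498.
At 4211 K (t = 42.11):
  G = 99.47·ln 42.11 − 161.1 = 99.47·3.7403 − 161.1 = 210.946.
Gain = 210.946 / 172.498 = 1.2229 → 1.223.

1.223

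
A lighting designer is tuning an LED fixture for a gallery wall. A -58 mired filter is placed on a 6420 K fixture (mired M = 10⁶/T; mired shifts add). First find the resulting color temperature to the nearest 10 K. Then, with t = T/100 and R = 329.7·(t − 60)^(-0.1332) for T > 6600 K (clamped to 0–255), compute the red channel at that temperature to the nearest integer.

200

M_in = 10⁶/6420 = 155.76; M_out = 155.76 + (-58) = 97.76.
T_out = 10⁶/97.76 = 10228.8 K → 10230 K; t = 102.3.
R = 329.7·(102.3 − 60)^(-0.1332) = 329.7·42.3^(-0.1332) = 329.7·0.60726 = 200.212.
Rounded: 200.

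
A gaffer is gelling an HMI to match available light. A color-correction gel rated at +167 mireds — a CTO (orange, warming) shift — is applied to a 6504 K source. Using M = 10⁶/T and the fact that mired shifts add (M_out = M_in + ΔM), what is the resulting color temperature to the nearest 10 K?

3120 K

M_in = 10⁶/6504 = 153.75 mireds.
M_out = 153.75 + (+167) = 320.75 mireds.
T_out = 10⁶/320.75 = 3117.7 K → 3120 K.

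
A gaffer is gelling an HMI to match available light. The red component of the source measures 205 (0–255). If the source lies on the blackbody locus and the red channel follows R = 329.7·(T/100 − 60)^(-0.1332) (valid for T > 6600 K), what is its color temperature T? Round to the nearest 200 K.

(t − 60)^(-0.1332) = 205/329.7 = 0.62178.
t − 60 = 0.62178^(1/-0.1332) = 0.62178^(-7.508) = 35.423, so t = 95.423.
T = 100·t = 9542 K → 9600 K to the nearest 200 K.

9600 K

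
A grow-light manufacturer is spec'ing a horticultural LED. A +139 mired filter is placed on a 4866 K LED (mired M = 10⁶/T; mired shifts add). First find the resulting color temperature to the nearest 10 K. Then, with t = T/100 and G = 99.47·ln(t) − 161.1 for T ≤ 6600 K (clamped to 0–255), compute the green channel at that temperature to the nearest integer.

174

M_in = 10⁶/4866 = 205.51; M_out = 205.51 + (+139) = 344.51.
T_out = 10⁶/344.51 = 2902.7 K → 2900 K; t = 29.
G = 99.47·ln 29 − 161.1 = 99.47·3.3673 − 161.1 = 173.845.
Rounded: 174.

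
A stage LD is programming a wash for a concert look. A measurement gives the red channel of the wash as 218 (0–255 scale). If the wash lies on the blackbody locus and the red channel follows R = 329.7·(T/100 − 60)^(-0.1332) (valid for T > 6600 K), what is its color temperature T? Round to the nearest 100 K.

8200 K

(t − 60)^(-0.1332) = 218/329.7 = 0.66121.
t − 60 = 0.66121^(1/-0.1332) = 0.66121^(-7.508) = 22.326, so t = 82.326.
T = 100·t = 8233 K → 8200 K to the nearest 100 K.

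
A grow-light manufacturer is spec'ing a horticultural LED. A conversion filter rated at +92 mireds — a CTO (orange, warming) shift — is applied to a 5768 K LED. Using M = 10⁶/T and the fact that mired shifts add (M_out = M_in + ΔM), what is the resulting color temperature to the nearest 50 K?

M_in = 10⁶/5768 = 173.37 mireds.
M_out = 173.37 + (+92) = 265.37 mireds.
T_out = 10⁶/265.37 = 3768.3 K → 3750 K.

3750 K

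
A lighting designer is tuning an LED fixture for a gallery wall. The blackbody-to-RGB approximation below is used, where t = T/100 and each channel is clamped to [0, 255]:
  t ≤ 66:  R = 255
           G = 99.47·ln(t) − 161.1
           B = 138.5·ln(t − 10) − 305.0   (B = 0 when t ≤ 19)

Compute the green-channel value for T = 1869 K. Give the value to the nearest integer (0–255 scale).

130

t = 1869/100 = 18.69; the t ≤ 66 branch applies.
G = 99.47·ln 18.69 − 161.1 = 99.47·2.9280 − 161.1 = 130.147.
Rounded: 130.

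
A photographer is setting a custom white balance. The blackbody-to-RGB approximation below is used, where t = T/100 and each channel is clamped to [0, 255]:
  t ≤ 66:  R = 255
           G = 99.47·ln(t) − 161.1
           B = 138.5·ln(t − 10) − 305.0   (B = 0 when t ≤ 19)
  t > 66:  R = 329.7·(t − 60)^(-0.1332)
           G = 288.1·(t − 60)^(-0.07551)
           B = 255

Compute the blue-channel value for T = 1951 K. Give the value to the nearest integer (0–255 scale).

t = 1951/100 = 19.51; the t ≤ 66 branch applies.
B = 138.5·ln(19.51 − 10) − 305.0 = 138.5·ln 9.51 − 305.0 = 138.5·2.2523 − 305.0 = 6.950.
Rounded: 7.

7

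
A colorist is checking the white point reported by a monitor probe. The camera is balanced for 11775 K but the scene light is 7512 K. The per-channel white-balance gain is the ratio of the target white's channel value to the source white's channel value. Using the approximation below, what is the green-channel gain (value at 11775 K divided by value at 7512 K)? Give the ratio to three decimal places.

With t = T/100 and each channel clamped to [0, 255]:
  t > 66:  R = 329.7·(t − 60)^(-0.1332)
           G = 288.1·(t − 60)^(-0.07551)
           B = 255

0.904

At 7512 K (t = 75.12):
  G = 288.1·(75.12 − 60)^(-0.07551) = 288.1·15.12^(-0.07551) = 288.1·0.81458 = 234.680.
At 11775 K (t = 117.75):
  G = 288.1·(117.75 − 60)^(-0.07551) = 288.1·57.75^(-0.07551) = 288.1·0.73618 = 212.094.
Gain = 212.094 / 234.680 = 0.9038 → 0.904.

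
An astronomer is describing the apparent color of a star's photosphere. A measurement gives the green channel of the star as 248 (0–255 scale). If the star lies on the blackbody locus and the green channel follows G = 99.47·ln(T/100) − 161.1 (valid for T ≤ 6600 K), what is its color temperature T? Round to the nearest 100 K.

ln t = (248 + 161.1) / 99.47 = 4.1128.
t = e^4.1128 = 61.117.
T = 100·t = 6112 K → 6100 K to the nearest 100 K.

6100 K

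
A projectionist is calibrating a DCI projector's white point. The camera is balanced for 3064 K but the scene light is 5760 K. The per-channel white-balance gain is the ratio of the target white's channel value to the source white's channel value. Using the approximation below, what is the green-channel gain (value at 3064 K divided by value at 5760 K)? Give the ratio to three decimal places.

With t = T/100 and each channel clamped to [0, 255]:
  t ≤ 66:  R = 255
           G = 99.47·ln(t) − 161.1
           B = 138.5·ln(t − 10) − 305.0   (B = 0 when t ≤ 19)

At 5760 K (t = 57.6):
  G = 99.47·ln 57.6 − 161.1 = 99.47·4.0535 − 161.1 = 242.104.
At 3064 K (t = 30.64):
  G = 99.47·ln 30.64 − 161.1 = 99.47·3.4223 − 161.1 = 179.317.
Gain = 179.317 / 242.104 = 0.7407 → 0.741.

0.741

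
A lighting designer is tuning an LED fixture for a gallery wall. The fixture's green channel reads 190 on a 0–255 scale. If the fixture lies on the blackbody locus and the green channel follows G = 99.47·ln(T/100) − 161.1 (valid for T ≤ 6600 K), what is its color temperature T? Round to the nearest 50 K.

3400 K

ln t = (190 + 161.1) / 99.47 = 3.5297.
t = e^3.5297 = 34.114.
T = 100·t = 3411 K → 3400 K to the nearest 50 K.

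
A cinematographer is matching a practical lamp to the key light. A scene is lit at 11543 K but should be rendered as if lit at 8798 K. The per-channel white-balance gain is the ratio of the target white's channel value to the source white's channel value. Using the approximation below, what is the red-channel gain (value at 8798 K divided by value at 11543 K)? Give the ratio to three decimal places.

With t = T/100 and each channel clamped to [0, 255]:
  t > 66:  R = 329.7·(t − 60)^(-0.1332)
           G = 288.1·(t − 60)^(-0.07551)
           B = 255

At 11543 K (t = 115.43):
  R = 329.7·(115.43 − 60)^(-0.1332) = 329.7·55.43^(-0.1332) = 329.7·0.58578 = 193.131.
At 8798 K (t = 87.98):
  R = 329.7·(87.98 − 60)^(-0.1332) = 329.7·27.98^(-0.1332) = 329.7·0.64162 = 211.543.
Gain = 211.543 / 193.131 = 1.0953 → 1.095.

1.095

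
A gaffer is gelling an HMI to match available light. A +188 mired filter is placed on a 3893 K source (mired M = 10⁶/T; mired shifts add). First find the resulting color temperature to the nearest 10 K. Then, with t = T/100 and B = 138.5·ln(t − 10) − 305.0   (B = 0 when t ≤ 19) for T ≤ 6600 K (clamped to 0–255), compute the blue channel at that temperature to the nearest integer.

45

M_in = 10⁶/3893 = 256.87; M_out = 256.87 + (+188) = 444.87.
T_out = 10⁶/444.87 = 2247.8 K → 2250 K; t = 22.5.
B = 138.5·ln(22.5 − 10) − 305.0 = 138.5·ln 12.5 − 305.0 = 138.5·2.5257 − 305.0 = 44.813.
Rounded: 45.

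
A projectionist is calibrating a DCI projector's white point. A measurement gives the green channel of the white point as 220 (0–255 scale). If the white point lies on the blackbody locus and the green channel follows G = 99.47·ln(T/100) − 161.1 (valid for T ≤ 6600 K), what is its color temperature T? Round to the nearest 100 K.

ln t = (220 + 161.1) / 99.47 = 3.8313.
t = e^3.8313 = 46.123.
T = 100·t = 4612 K → 4600 K to the nearest 100 K.

4600 K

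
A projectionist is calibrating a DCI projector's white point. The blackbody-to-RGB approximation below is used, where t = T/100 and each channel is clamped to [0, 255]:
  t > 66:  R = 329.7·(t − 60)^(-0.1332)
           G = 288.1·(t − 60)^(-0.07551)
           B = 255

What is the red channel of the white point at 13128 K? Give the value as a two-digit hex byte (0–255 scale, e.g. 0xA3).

t = 13128/100 = 131.28; the t > 66 branch applies.
R = 329.7·(131.28 − 60)^(-0.1332) = 329.7·71.28^(-0.1332) = 329.7·0.56648 = 186.769.
Rounded: 187; in hex, 0xBB.

0xBB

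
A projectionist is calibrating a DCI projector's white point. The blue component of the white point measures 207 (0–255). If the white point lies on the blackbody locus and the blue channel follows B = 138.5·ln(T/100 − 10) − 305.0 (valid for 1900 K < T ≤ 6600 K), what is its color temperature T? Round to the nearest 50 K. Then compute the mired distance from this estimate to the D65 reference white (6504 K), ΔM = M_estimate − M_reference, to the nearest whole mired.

ln(t − 10) = (207 + 305.0) / 138.5 = 3.6968.
t − 10 = e^3.6968 = 40.316, so t = 50.316.
T = 100·t = 5032 K → 5050 K to the nearest 50 K.
M_estimate = 10⁶/5050 = 198.02; M_reference = 10⁶/6504 = 153.75.
ΔM = 198.02 − 153.75 = 44.27 → +44 mireds.

+44 mireds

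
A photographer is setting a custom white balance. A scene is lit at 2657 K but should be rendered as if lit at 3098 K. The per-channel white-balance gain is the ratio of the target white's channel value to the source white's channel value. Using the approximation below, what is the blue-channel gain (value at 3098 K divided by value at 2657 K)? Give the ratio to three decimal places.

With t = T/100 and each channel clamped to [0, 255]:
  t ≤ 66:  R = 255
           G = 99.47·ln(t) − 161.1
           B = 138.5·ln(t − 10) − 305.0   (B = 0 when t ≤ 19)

At 2657 K (t = 26.57):
  B = 138.5·ln(26.57 − 10) − 305.0 = 138.5·ln 16.57 − 305.0 = 138.5·2.8076 − 305.0 = 83.852.
At 3098 K (t = 30.98):
  B = 138.5·ln(30.98 − 10) − 305.0 = 138.5·ln 20.98 − 305.0 = 138.5·3.0436 − 305.0 = 116.534.
Gain = 116.534 / 83.852 = 1.3898 → 1.390.

1.390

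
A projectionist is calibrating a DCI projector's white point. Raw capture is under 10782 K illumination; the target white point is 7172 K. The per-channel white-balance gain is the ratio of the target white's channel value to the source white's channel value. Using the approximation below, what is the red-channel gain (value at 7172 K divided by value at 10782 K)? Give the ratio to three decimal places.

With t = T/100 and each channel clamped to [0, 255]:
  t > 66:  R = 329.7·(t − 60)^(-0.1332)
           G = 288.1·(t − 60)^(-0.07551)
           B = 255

1.206

At 10782 K (t = 107.82):
  R = 329.7·(107.82 − 60)^(-0.1332) = 329.7·47.82^(-0.1332) = 329.7·0.59741 = 196.968.
At 7172 K (t = 71.72):
  R = 329.7·(71.72 − 60)^(-0.1332) = 329.7·11.72^(-0.1332) = 329.7·0.72047 = 237.541.
Gain = 237.541 / 196.968 = 1.2060 → 1.206.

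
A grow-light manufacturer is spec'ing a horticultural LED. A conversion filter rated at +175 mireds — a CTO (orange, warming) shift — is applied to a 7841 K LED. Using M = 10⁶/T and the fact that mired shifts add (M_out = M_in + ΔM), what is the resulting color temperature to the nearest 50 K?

M_in = 10⁶/7841 = 127.53 mireds.
M_out = 127.53 + (+175) = 302.53 mireds.
T_out = 10⁶/302.53 = 3305.4 K → 3300 K.

3300 K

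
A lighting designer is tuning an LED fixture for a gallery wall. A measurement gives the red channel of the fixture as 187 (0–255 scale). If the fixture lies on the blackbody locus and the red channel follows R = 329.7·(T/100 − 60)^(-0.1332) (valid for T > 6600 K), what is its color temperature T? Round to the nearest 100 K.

13100 K

(t − 60)^(-0.1332) = 187/329.7 = 0.56718.
t − 60 = 0.56718^(1/-0.1332) = 0.56718^(-7.508) = 70.620, so t = 130.620.
T = 100·t = 13062 K → 13100 K to the nearest 100 K.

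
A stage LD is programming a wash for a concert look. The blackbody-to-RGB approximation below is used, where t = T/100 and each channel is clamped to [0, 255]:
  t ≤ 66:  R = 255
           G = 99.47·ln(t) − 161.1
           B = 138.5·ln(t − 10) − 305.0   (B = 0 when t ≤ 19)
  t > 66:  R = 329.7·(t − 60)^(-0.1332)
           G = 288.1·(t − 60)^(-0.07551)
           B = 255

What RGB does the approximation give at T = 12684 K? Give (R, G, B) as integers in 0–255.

(188, 210, 255)

t = 12684/100 = 126.84; the t > 66 branch applies.
R = 329.7·(126.84 − 60)^(-0.1332) = 329.7·66.84^(-0.1332) = 329.7·0.57135 = 188.375.
G = 288.1·(126.84 − 60)^(-0.07551) = 288.1·66.84^(-0.07551) = 288.1·0.72810 = 209.766.
B = 255 by definition for t > 66.
Rounded: (188, 210, 255).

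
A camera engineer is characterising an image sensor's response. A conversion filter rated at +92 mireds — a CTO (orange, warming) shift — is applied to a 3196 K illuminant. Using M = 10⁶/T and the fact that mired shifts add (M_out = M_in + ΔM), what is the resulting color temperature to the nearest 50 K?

2450 K

M_in = 10⁶/3196 = 312.89 mireds.
M_out = 312.89 + (+92) = 404.89 mireds.
T_out = 10⁶/404.89 = 2469.8 K → 2450 K.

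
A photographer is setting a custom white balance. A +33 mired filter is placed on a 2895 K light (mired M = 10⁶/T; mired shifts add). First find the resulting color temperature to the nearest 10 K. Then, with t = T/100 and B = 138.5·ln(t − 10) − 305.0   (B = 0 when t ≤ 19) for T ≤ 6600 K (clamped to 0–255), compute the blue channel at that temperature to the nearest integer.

M_in = 10⁶/2895 = 345.42; M_out = 345.42 + (+33) = 378.42.
T_out = 10⁶/378.42 = 2642.5 K → 2640 K; t = 26.4.
B = 138.5·ln(26.4 − 10) − 305.0 = 138.5·ln 16.4 − 305.0 = 138.5·2.7973 − 305.0 = 82.423.
Rounded: 82.

82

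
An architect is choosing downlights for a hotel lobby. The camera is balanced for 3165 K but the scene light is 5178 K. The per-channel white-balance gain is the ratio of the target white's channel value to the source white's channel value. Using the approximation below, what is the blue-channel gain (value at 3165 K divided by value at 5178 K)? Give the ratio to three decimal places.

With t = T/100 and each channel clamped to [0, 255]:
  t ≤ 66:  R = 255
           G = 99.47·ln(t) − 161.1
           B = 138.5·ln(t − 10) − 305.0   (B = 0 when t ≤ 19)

0.570

At 5178 K (t = 51.78):
  B = 138.5·ln(51.78 − 10) − 305.0 = 138.5·ln 41.78 − 305.0 = 138.5·3.7324 − 305.0 = 211.940.
At 3165 K (t = 31.65):
  B = 138.5·ln(31.65 − 10) − 305.0 = 138.5·ln 21.65 − 305.0 = 138.5·3.0750 − 305.0 = 120.888.
Gain = 120.888 / 211.940 = 0.5704 → 0.570.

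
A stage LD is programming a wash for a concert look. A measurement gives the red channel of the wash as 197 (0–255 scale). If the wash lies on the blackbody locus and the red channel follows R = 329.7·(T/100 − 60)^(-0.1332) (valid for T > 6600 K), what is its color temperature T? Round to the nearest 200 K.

10800 K

(t − 60)^(-0.1332) = 197/329.7 = 0.59751.
t − 60 = 0.59751^(1/-0.1332) = 0.59751^(-7.508) = 47.761, so t = 107.761.
T = 100·t = 10776 K → 10800 K to the nearest 200 K.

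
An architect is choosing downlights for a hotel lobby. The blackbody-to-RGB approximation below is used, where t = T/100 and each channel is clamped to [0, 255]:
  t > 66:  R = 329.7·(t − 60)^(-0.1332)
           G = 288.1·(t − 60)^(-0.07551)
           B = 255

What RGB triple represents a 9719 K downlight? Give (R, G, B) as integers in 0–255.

t = 9719/100 = 97.19; the t > 66 branch applies.
R = 329.7·(97.19 − 60)^(-0.1332) = 329.7·37.19^(-0.1332) = 329.7·0.61776 = 203.675.
G = 288.1·(97.19 − 60)^(-0.07551) = 288.1·37.19^(-0.07551) = 288.1·0.76106 = 219.260.
B = 255 by definition for t > 66.
Rounded: (204, 219, 255).

(204, 219, 255)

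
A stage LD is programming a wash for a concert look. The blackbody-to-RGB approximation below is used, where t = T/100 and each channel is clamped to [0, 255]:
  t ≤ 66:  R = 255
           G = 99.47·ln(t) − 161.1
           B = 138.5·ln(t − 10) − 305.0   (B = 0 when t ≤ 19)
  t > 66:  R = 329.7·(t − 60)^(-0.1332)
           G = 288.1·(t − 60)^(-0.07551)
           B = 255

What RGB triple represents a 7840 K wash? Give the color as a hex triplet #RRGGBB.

t = 7840/100 = 78.4; the t > 66 branch applies.
R = 329.7·(78.4 − 60)^(-0.1332) = 329.7·18.4^(-0.1332) = 329.7·0.67846 = 223.689.
G = 288.1·(78.4 − 60)^(-0.07551) = 288.1·18.4^(-0.07551) = 288.1·0.80259 = 231.226.
B = 255 by definition for t > 66.
Rounded: (224, 231, 255).
In hex: #E0E7FF.

#E0E7FF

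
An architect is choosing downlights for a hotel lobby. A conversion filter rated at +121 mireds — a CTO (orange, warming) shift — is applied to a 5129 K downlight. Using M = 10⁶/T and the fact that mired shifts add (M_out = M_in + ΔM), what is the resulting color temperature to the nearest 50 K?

M_in = 10⁶/5129 = 194.97 mireds.
M_out = 194.97 + (+121) = 315.97 mireds.
T_out = 10⁶/315.97 = 3164.9 K → 3150 K.

3150 K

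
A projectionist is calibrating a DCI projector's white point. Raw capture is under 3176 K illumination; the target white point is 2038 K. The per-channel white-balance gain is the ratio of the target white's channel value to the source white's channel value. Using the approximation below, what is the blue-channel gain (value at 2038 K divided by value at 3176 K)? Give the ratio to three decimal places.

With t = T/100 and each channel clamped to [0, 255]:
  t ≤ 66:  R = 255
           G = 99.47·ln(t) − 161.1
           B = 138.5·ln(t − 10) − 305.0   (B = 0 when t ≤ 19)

0.157

At 3176 K (t = 31.76):
  B = 138.5·ln(31.76 − 10) − 305.0 = 138.5·ln 21.76 − 305.0 = 138.5·3.0801 − 305.0 = 121.590.
At 2038 K (t = 20.38):
  B = 138.5·ln(20.38 − 10) − 305.0 = 138.5·ln 10.38 − 305.0 = 138.5·2.3399 − 305.0 = 19.074.
Gain = 19.074 / 121.590 = 0.1569 → 0.157.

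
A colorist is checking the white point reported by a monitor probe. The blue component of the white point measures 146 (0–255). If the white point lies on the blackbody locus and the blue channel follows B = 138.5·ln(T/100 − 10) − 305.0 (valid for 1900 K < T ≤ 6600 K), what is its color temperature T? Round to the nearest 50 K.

ln(t − 10) = (146 + 305.0) / 138.5 = 3.2563.
t − 10 = e^3.2563 = 25.954, so t = 35.954.
T = 100·t = 3595 K → 3600 K to the nearest 50 K.

3600 K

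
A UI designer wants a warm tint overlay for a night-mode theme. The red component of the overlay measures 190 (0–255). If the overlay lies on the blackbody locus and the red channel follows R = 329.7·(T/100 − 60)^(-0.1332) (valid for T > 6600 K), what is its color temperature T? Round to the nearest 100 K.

12300 K

(t − 60)^(-0.1332) = 190/329.7 = 0.57628.
t − 60 = 0.57628^(1/-0.1332) = 0.57628^(-7.508) = 62.667, so t = 122.667.
T = 100·t = 12267 K → 12300 K to the nearest 100 K.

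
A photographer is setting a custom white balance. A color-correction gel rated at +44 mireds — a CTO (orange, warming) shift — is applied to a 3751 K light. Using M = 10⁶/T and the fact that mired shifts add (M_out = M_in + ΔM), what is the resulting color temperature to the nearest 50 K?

3200 K

M_in = 10⁶/3751 = 266.60 mireds.
M_out = 266.60 + (+44) = 310.60 mireds.
T_out = 10⁶/310.60 = 3219.6 K → 3200 K.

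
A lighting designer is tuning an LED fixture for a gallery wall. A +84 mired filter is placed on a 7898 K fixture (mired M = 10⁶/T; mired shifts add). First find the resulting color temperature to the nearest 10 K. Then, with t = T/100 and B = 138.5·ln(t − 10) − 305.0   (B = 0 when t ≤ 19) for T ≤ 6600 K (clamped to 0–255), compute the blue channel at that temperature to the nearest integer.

M_in = 10⁶/7898 = 126.61; M_out = 126.61 + (+84) = 210.61.
T_out = 10⁶/210.61 = 4748.0 K → 4750 K; t = 47.5.
B = 138.5·ln(47.5 − 10) − 305.0 = 138.5·ln 37.5 − 305.0 = 138.5·3.6243 − 305.0 = 196.971.
Rounded: 197.

197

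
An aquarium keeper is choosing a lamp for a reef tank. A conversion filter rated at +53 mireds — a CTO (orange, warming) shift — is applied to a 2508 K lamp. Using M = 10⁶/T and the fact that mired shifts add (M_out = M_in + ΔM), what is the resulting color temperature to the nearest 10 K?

2210 K

M_in = 10⁶/2508 = 398.72 mireds.
M_out = 398.72 + (+53) = 451.72 mireds.
T_out = 10⁶/451.72 = 2213.7 K → 2210 K.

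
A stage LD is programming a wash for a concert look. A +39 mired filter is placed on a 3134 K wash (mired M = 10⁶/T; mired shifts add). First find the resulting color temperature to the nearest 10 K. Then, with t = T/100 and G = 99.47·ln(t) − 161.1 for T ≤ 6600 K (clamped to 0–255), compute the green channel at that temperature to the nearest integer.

170

M_in = 10⁶/3134 = 319.08; M_out = 319.08 + (+39) = 358.08.
T_out = 10⁶/358.08 = 2792.7 K → 2790 K; t = 27.9.
G = 99.47·ln 27.9 − 161.1 = 99.47·3.3286 − 161.1 = 169.998.
Rounded: 170.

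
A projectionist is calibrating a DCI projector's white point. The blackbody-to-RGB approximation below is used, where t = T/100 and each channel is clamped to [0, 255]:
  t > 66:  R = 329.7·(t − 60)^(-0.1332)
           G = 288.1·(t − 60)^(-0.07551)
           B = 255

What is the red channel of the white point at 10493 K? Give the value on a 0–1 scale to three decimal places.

0.779

t = 10493/100 = 104.93; the t > 66 branch applies.
R = 329.7·(104.93 − 60)^(-0.1332) = 329.7·44.93^(-0.1332) = 329.7·0.60240 = 198.610.
On a 0–1 scale: 198.610/255 = 0.7789 → 0.779.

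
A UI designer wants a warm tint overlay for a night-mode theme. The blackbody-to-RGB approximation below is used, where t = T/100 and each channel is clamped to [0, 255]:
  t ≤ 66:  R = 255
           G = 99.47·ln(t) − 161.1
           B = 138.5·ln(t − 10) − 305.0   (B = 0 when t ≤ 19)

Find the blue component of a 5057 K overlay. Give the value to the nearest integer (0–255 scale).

t = 5057/100 = 50.57; the t ≤ 66 branch applies.
B = 138.5·ln(50.57 − 10) − 305.0 = 138.5·ln 40.57 − 305.0 = 138.5·3.7030 − 305.0 = 207.869.
Rounded: 208.

208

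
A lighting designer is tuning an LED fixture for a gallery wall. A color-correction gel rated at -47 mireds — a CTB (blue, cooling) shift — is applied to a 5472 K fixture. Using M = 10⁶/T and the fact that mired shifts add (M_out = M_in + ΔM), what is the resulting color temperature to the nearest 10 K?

7370 K

M_in = 10⁶/5472 = 182.75 mireds.
M_out = 182.75 + (-47) = 135.75 mireds.
T_out = 10⁶/135.75 = 7366.6 K → 7370 K.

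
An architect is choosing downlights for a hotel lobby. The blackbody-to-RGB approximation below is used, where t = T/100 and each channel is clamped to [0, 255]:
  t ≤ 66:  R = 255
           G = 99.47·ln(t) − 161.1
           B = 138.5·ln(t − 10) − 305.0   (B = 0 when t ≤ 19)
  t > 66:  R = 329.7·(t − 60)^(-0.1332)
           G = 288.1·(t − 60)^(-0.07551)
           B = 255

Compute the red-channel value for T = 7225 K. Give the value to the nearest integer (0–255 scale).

t = 7225/100 = 72.25; the t > 66 branch applies.
R = 329.7·(72.25 − 60)^(-0.1332) = 329.7·12.25^(-0.1332) = 329.7·0.71624 = 236.145.
Rounded: 236.

236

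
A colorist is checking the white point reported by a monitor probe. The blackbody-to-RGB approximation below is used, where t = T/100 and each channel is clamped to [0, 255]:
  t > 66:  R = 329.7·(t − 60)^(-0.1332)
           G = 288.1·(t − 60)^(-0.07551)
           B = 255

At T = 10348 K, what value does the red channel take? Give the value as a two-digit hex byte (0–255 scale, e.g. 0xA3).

t = 10348/100 = 103.48; the t > 66 branch applies.
R = 329.7·(103.48 − 60)^(-0.1332) = 329.7·43.48^(-0.1332) = 329.7·0.60503 = 199.480.
Rounded: 199; in hex, 0xC7.

0xC7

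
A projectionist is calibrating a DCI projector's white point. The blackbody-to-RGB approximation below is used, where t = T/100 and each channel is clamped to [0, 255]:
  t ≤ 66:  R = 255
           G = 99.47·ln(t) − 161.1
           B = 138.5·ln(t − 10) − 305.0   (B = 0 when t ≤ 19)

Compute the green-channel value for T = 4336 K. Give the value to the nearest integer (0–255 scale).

t = 4336/100 = 43.36; the t ≤ 66 branch applies.
G = 99.47·ln 43.36 − 161.1 = 99.47·3.7695 − 161.1 = 213.856.
Rounded: 214.

214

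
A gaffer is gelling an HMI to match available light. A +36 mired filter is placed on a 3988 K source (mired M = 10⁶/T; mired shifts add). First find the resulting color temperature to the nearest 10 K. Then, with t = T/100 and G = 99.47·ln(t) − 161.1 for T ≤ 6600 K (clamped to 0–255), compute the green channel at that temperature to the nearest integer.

M_in = 10⁶/3988 = 250.75; M_out = 250.75 + (+36) = 286.75.
T_out = 10⁶/286.75 = 3487.3 K → 3490 K; t = 34.9.
G = 99.47·ln 34.9 − 161.1 = 99.47·3.5525 − 161.1 = 192.266.
Rounded: 192.

192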